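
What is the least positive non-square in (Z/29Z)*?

(2/29) = −1, so 2 is the smallest positive non-residue mod 29.

2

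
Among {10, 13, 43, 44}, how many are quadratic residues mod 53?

(10/53) = +1 → QR.
(13/53) = +1 → QR.
(43/53) = +1 → QR.
(44/53) = +1 → QR.
Total quadratic residues among the 4: 4.

4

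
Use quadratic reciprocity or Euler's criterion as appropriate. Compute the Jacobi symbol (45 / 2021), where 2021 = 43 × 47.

Reciprocity: 45 ≡ 1 and 2021 ≡ 1 (mod 4), so (45/2021) = +(2021/45).
Reduce top mod 45: now compute (41/45).
Reciprocity: 41 ≡ 1 and 45 ≡ 1 (mod 4), so (41/45) = +(45/41).
Reduce top mod 41: now compute (4/41).
Pull out 2^2: since 41 ≡ 1 (mod 8), (2/41) = +1, so (2/41)^2 = +1.
Reached (1/41) = 1. Collecting the sign flips along the way, the symbol is +1.

1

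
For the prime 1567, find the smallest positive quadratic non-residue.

3

(2/1567) = +1, so 2 is a residue.
(3/1567) = −1, so 3 is the smallest positive non-residue mod 1567.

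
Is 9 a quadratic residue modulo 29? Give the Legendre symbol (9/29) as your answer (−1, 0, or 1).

Euler's criterion: (9/29) ≡ 9^14 (mod 29).
9^2 ≡ 23 (mod 29)
9^4 ≡ 7 (mod 29)
9^8 ≡ 20 (mod 29)
9^14 = 9^(8+4+2) ≡ 1 (mod 29).
Result is 1, so (9/29) = 1.

1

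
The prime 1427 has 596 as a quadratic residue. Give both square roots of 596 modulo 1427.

369, 1058

Since 1427 ≡ 3 (mod 4), a square root of 596 is 596^((1427+1)/4) = 596^357 mod 1427.
Repeated squaring: 596^2≡1320, 596^4≡33, 596^8≡1089, 596^16≡84, 596^32≡1348, 596^64≡533, 596^128≡116, 596^256≡613 (mod 1427).
596^357 = 596^(256+64+32+4+1) ≡ 369 (mod 1427).
Check: 369² = 136161 ≡ 596 (mod 1427). The two roots are 369 and 1058.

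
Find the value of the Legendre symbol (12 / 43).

-1

Pull out 2^2: since 43 ≡ 3 (mod 8), (2/43) = -1, so (2/43)^2 = +1.
Reciprocity: 3 ≡ 3 and 43 ≡ 3 (mod 4), so (3/43) = −(43/3).
Reduce top mod 3: now compute (1/3).
Reached (1/3) = 1. Collecting the sign flips along the way, the symbol is -1.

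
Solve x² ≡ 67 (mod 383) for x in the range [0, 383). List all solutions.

Since 383 ≡ 3 (mod 4), a square root of 67 is 67^((383+1)/4) = 67^96 mod 383.
Repeated squaring: 67^2≡276, 67^4≡342, 67^8≡149, 67^16≡370, 67^32≡169, 67^64≡219 (mod 383).
67^96 = 67^(64+32) ≡ 243 (mod 383).
Check: 243² = 59049 ≡ 67 (mod 383). The two roots are 140 and 243.

140, 243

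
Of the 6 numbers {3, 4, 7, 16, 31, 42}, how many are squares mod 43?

3

(3/43) = -1 → non-residue.
(4/43) = +1 → QR.
(7/43) = -1 → non-residue.
(16/43) = +1 → QR.
(31/43) = +1 → QR.
(42/43) = -1 → non-residue.
Total quadratic residues among the 6: 3.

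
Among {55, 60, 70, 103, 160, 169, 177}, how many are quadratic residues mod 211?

4

(55/211) = +1 → QR.
(60/211) = -1 → non-residue.
(70/211) = +1 → QR.
(103/211) = +1 → QR.
(160/211) = -1 → non-residue.
(169/211) = +1 → QR.
(177/211) = -1 → non-residue.
Total quadratic residues among the 7: 4.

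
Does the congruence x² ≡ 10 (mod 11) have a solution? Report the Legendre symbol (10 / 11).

Pull out 2: since 11 ≡ 3 (mod 8), (2/11) = -1.
Reciprocity: 5 ≡ 1 and 11 ≡ 3 (mod 4), so (5/11) = +(11/5).
Reduce top mod 5: now compute (1/5).
Reached (1/5) = 1. Collecting the sign flips along the way, the symbol is -1.

-1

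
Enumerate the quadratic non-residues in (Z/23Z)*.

5 7 10 11 14 15 17 19 20 21 22

Square k = 1,…,11 (k and 23−k give the same square):
1²=1, 2²=4, 3²=9, 4²=16, 5²≡2, 6²≡13, 7²≡3, 8²≡18, 9²≡12, 10²≡8, 11²≡6 (mod 23).
The residues are {1, 2, 3, 4, 6, 8, 9, 12, 13, 16, 18}; the non-residues are the remaining 11 nonzero classes.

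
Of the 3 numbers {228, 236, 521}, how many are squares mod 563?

3

(228/563) = +1 → QR.
(236/563) = +1 → QR.
(521/563) = +1 → QR.
Total quadratic residues among the 3: 3.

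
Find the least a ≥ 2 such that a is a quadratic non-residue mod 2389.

2

(2/2389) = −1, so 2 is the smallest positive non-residue mod 2389.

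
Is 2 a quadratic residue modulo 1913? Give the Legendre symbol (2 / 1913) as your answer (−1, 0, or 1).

1

Pull out 2: since 1913 ≡ 1 (mod 8), (2/1913) = +1.
Reached (1/1913) = 1. Collecting the sign flips along the way, the symbol is +1.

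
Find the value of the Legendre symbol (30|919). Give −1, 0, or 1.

Euler's criterion: (30/919) ≡ 30^459 (mod 919).
30^2 ≡ 900 (mod 919)
30^4 ≡ 361 (mod 919)
30^8 ≡ 742 (mod 919)
30^16 ≡ 83 (mod 919)
30^32 ≡ 456 (mod 919)
30^64 ≡ 242 (mod 919)
30^128 ≡ 667 (mod 919)
30^256 ≡ 93 (mod 919)
30^459 = 30^(256+128+64+8+2+1) ≡ 918 (mod 919).
Result is 918 ≡ −1, so (30/919) = −1.

-1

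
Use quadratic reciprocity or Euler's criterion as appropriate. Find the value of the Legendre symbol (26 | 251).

-1

Pull out 2: since 251 ≡ 3 (mod 8), (2/251) = -1.
Reciprocity: 13 ≡ 1 and 251 ≡ 3 (mod 4), so (13/251) = +(251/13).
Reduce top mod 13: now compute (4/13).
Pull out 2^2: since 13 ≡ 5 (mod 8), (2/13) = -1, so (2/13)^2 = +1.
Reached (1/13) = 1. Collecting the sign flips along the way, the symbol is -1.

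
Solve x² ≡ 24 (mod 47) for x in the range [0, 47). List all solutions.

20, 27

Since 47 ≡ 3 (mod 4), a square root of 24 is 24^((47+1)/4) = 24^12 mod 47.
Repeated squaring: 24^2≡12, 24^4≡3, 24^8≡9 (mod 47).
24^12 = 24^(8+4) ≡ 27 (mod 47).
Check: 27² = 729 ≡ 24 (mod 47). The two roots are 20 and 27.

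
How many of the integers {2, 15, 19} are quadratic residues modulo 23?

(2/23) = +1 → QR.
(15/23) = -1 → non-residue.
(19/23) = -1 → non-residue.
Total quadratic residues among the 3: 1.

1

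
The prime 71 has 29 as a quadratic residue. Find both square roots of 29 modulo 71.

10, 61

Since 71 ≡ 3 (mod 4), a square root of 29 is 29^((71+1)/4) = 29^18 mod 71.
Repeated squaring: 29^2≡60, 29^4≡50, 29^8≡15, 29^16≡12 (mod 71).
29^18 = 29^(16+2) ≡ 10 (mod 71).
Check: 10² = 100 ≡ 29 (mod 71). The two roots are 10 and 61.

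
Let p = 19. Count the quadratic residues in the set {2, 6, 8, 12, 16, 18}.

2

(2/19) = -1 → non-residue.
(6/19) = +1 → QR.
(8/19) = -1 → non-residue.
(12/19) = -1 → non-residue.
(16/19) = +1 → QR.
(18/19) = -1 → non-residue.
Total quadratic residues among the 6: 2.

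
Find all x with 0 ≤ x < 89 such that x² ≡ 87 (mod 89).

89 ≡ 1 (mod 4), so we find a root by search.
Trying successive values, 40² = 1600 ≡ 87 (mod 89). The other root is 89 − 40 = 49.

40, 49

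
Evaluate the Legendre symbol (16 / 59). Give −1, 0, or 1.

Euler's criterion: (16/59) ≡ 16^29 (mod 59).
16^2 ≡ 20 (mod 59)
16^4 ≡ 46 (mod 59)
16^8 ≡ 51 (mod 59)
16^16 ≡ 5 (mod 59)
16^29 = 16^(16+8+4+1) ≡ 1 (mod 59).
Result is 1, so (16/59) = 1.

1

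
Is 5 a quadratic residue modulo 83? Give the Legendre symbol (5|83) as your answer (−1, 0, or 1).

Reciprocity: 5 ≡ 1 and 83 ≡ 3 (mod 4), so (5/83) = +(83/5).
Reduce top mod 5: now compute (3/5).
Reciprocity: 3 ≡ 3 and 5 ≡ 1 (mod 4), so (3/5) = +(5/3).
Reduce top mod 3: now compute (2/3).
Pull out 2: since 3 ≡ 3 (mod 8), (2/3) = -1.
Reached (1/3) = 1. Collecting the sign flips along the way, the symbol is -1.

-1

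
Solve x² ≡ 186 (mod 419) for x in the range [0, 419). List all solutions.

32, 387

Since 419 ≡ 3 (mod 4), a square root of 186 is 186^((419+1)/4) = 186^105 mod 419.
Repeated squaring: 186^2≡238, 186^4≡79, 186^8≡375, 186^16≡260, 186^32≡141, 186^64≡188 (mod 419).
186^105 = 186^(64+32+8+1) ≡ 387 (mod 419).
Check: 387² = 149769 ≡ 186 (mod 419). The two roots are 32 and 387.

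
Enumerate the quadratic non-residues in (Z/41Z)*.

Square k = 1,…,20 (k and 41−k give the same square):
1²=1, 2²=4, 3²=9, 4²=16, 5²=25, 6²=36, 7²≡8, 8²≡23, 9²≡40, 10²≡18, 11²≡39, 12²≡21, 13²≡5, 14²≡32, 15²≡20, 16²≡10, 17²≡2, 18²≡37, 19²≡33, 20²≡31 (mod 41).
The residues are {1, 2, 4, 5, 8, 9, 10, 16, 18, 20, 21, 23, 25, 31, 32, 33, 36, 37, 39, 40}; the non-residues are the remaining 20 nonzero classes.

3,6,7,11,12,13,14,15,17,19,22,24,26,27,28,29,30,34,35,38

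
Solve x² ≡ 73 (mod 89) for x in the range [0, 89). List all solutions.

89 ≡ 1 (mod 4), so we find a root by search.
Trying successive values, 42² = 1764 ≡ 73 (mod 89). The other root is 89 − 42 = 47.

42, 47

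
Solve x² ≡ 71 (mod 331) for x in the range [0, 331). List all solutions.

Since 331 ≡ 3 (mod 4), a square root of 71 is 71^((331+1)/4) = 71^83 mod 331.
Repeated squaring: 71^2≡76, 71^4≡149, 71^8≡24, 71^16≡245, 71^32≡114, 71^64≡87 (mod 331).
71^83 = 71^(64+16+2+1) ≡ 191 (mod 331).
Check: 191² = 36481 ≡ 71 (mod 331). The two roots are 140 and 191.

140, 191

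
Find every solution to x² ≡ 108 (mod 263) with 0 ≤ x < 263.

Since 263 ≡ 3 (mod 4), a square root of 108 is 108^((263+1)/4) = 108^66 mod 263.
Repeated squaring: 108^2≡92, 108^4≡48, 108^8≡200, 108^16≡24, 108^32≡50, 108^64≡133 (mod 263).
108^66 = 108^(64+2) ≡ 138 (mod 263).
Check: 138² = 19044 ≡ 108 (mod 263). The two roots are 125 and 138.

125, 138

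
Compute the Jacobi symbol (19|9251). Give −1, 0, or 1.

-1

Reciprocity: 19 ≡ 3 and 9251 ≡ 3 (mod 4), so (19/9251) = −(9251/19).
Reduce top mod 19: now compute (17/19).
Reciprocity: 17 ≡ 1 and 19 ≡ 3 (mod 4), so (17/19) = +(19/17).
Reduce top mod 17: now compute (2/17).
Pull out 2: since 17 ≡ 1 (mod 8), (2/17) = +1.
Reached (1/17) = 1. Collecting the sign flips along the way, the symbol is -1.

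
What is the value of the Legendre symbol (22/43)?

Pull out 2: since 43 ≡ 3 (mod 8), (2/43) = -1.
Reciprocity: 11 ≡ 3 and 43 ≡ 3 (mod 4), so (11/43) = −(43/11).
Reduce top mod 11: now compute (10/11).
Pull out 2: since 11 ≡ 3 (mod 8), (2/11) = -1.
Reciprocity: 5 ≡ 1 and 11 ≡ 3 (mod 4), so (5/11) = +(11/5).
Reduce top mod 5: now compute (1/5).
Reached (1/5) = 1. Collecting the sign flips along the way, the symbol is -1.

-1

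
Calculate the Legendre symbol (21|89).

Reciprocity: 21 ≡ 1 and 89 ≡ 1 (mod 4), so (21/89) = +(89/21).
Reduce top mod 21: now compute (5/21).
Reciprocity: 5 ≡ 1 and 21 ≡ 1 (mod 4), so (5/21) = +(21/5).
Reduce top mod 5: now compute (1/5).
Reached (1/5) = 1. Collecting the sign flips along the way, the symbol is +1.

1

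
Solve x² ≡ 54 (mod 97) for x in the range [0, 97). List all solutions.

97 ≡ 1 (mod 4), so we find a root by search.
Trying successive values, 32² = 1024 ≡ 54 (mod 97). The other root is 97 − 32 = 65.

32, 65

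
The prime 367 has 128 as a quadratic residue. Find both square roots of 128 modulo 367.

102, 265

Since 367 ≡ 3 (mod 4), a square root of 128 is 128^((367+1)/4) = 128^92 mod 367.
Repeated squaring: 128^2≡236, 128^4≡279, 128^8≡37, 128^16≡268, 128^32≡259, 128^64≡287 (mod 367).
128^92 = 128^(64+16+8+4) ≡ 102 (mod 367).
Check: 102² = 10404 ≡ 128 (mod 367). The two roots are 102 and 265.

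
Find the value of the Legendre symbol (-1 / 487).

-1

Euler's criterion: (-1/487) ≡ 486^243 (mod 487).
486^2 ≡ 1 (mod 487)
486^4 ≡ 1 (mod 487)
486^8 ≡ 1 (mod 487)
486^16 ≡ 1 (mod 487)
486^32 ≡ 1 (mod 487)
486^64 ≡ 1 (mod 487)
486^128 ≡ 1 (mod 487)
486^243 = 486^(128+64+32+16+2+1) ≡ 486 (mod 487).
Result is 486 ≡ −1, so (-1/487) = −1.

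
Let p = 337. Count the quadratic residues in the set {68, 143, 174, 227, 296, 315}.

2

(68/337) = -1 → non-residue.
(143/337) = -1 → non-residue.
(174/337) = -1 → non-residue.
(227/337) = +1 → QR.
(296/337) = +1 → QR.
(315/337) = -1 → non-residue.
Total quadratic residues among the 6: 2.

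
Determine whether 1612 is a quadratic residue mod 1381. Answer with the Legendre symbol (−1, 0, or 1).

-1

First reduce: 1612 ≡ 231 (mod 1381).
Reciprocity: 231 ≡ 3 and 1381 ≡ 1 (mod 4), so (231/1381) = +(1381/231).
Reduce top mod 231: now compute (226/231).
Pull out 2: since 231 ≡ 7 (mod 8), (2/231) = +1.
Reciprocity: 113 ≡ 1 and 231 ≡ 3 (mod 4), so (113/231) = +(231/113).
Reduce top mod 113: now compute (5/113).
Reciprocity: 5 ≡ 1 and 113 ≡ 1 (mod 4), so (5/113) = +(113/5).
Reduce top mod 5: now compute (3/5).
Reciprocity: 3 ≡ 3 and 5 ≡ 1 (mod 4), so (3/5) = +(5/3).
Reduce top mod 3: now compute (2/3).
Pull out 2: since 3 ≡ 3 (mod 8), (2/3) = -1.
Reached (1/3) = 1. Collecting the sign flips along the way, the symbol is -1.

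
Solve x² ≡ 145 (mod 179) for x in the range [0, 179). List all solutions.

Since 179 ≡ 3 (mod 4), a square root of 145 is 145^((179+1)/4) = 145^45 mod 179.
Repeated squaring: 145^2≡82, 145^4≡101, 145^8≡177, 145^16≡4, 145^32≡16 (mod 179).
145^45 = 145^(32+8+4+1) ≡ 161 (mod 179).
Check: 161² = 25921 ≡ 145 (mod 179). The two roots are 18 and 161.

18, 161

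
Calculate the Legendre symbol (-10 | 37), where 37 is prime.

Euler's criterion: (-10/37) ≡ 27^18 (mod 37).
27^2 ≡ 26 (mod 37)
27^4 ≡ 10 (mod 37)
27^8 ≡ 26 (mod 37)
27^16 ≡ 10 (mod 37)
27^18 = 27^(16+2) ≡ 1 (mod 37).
Result is 1, so (-10/37) = 1.

1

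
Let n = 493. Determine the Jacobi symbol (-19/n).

-1

First reduce: -19 ≡ 474 (mod 493).
Pull out 2: since 493 ≡ 5 (mod 8), (2/493) = -1.
Reciprocity: 237 ≡ 1 and 493 ≡ 1 (mod 4), so (237/493) = +(493/237).
Reduce top mod 237: now compute (19/237).
Reciprocity: 19 ≡ 3 and 237 ≡ 1 (mod 4), so (19/237) = +(237/19).
Reduce top mod 19: now compute (9/19).
Reciprocity: 9 ≡ 1 and 19 ≡ 3 (mod 4), so (9/19) = +(19/9).
Reduce top mod 9: now compute (1/9).
Reached (1/9) = 1. Collecting the sign flips along the way, the symbol is -1.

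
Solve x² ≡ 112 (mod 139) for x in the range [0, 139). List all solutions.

23, 116

Since 139 ≡ 3 (mod 4), a square root of 112 is 112^((139+1)/4) = 112^35 mod 139.
Repeated squaring: 112^2≡34, 112^4≡44, 112^8≡129, 112^16≡100, 112^32≡131 (mod 139).
112^35 = 112^(32+2+1) ≡ 116 (mod 139).
Check: 116² = 13456 ≡ 112 (mod 139). The two roots are 23 and 116.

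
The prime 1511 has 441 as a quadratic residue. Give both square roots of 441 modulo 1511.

Since 1511 ≡ 3 (mod 4), a square root of 441 is 441^((1511+1)/4) = 441^378 mod 1511.
Repeated squaring: 441^2≡1073, 441^4≡1458, 441^8≡1298, 441^16≡39, 441^32≡10, 441^64≡100, 441^128≡934, 441^256≡509 (mod 1511).
441^378 = 441^(256+64+32+16+8+2) ≡ 21 (mod 1511).
Check: 21² = 441 ≡ 441 (mod 1511). The two roots are 21 and 1490.

21, 1490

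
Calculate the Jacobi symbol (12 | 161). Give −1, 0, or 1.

-1

Pull out 2^2: since 161 ≡ 1 (mod 8), (2/161) = +1, so (2/161)^2 = +1.
Reciprocity: 3 ≡ 3 and 161 ≡ 1 (mod 4), so (3/161) = +(161/3).
Reduce top mod 3: now compute (2/3).
Pull out 2: since 3 ≡ 3 (mod 8), (2/3) = -1.
Reached (1/3) = 1. Collecting the sign flips along the way, the symbol is -1.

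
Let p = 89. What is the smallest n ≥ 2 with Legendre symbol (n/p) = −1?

3

(2/89) = +1, so 2 is a residue.
(3/89) = −1, so 3 is the smallest positive non-residue mod 89.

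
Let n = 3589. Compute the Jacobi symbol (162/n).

Pull out 2: since 3589 ≡ 5 (mod 8), (2/3589) = -1.
Reciprocity: 81 ≡ 1 and 3589 ≡ 1 (mod 4), so (81/3589) = +(3589/81).
Reduce top mod 81: now compute (25/81).
Reciprocity: 25 ≡ 1 and 81 ≡ 1 (mod 4), so (25/81) = +(81/25).
Reduce top mod 25: now compute (6/25).
Pull out 2: since 25 ≡ 1 (mod 8), (2/25) = +1.
Reciprocity: 3 ≡ 3 and 25 ≡ 1 (mod 4), so (3/25) = +(25/3).
Reduce top mod 3: now compute (1/3).
Reached (1/3) = 1. Collecting the sign flips along the way, the symbol is -1.

-1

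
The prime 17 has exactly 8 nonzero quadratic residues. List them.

1, 2, 4, 8, 9, 13, 15, 16

Square k = 1,…,8 (k and 17−k give the same square):
1²=1, 2²=4, 3²=9, 4²=16, 5²≡8, 6²≡2, 7²≡15, 8²≡13 (mod 17).
So the quadratic residues mod 17 are {1, 2, 4, 8, 9, 13, 15, 16}.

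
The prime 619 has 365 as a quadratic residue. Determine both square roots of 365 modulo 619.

Since 619 ≡ 3 (mod 4), a square root of 365 is 365^((619+1)/4) = 365^155 mod 619.
Repeated squaring: 365^2≡140, 365^4≡411, 365^8≡553, 365^16≡23, 365^32≡529, 365^64≡53, 365^128≡333 (mod 619).
365^155 = 365^(128+16+8+2+1) ≡ 324 (mod 619).
Check: 324² = 104976 ≡ 365 (mod 619). The two roots are 295 and 324.

295, 324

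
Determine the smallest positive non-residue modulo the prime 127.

(2/127) = +1, so 2 is a residue.
(3/127) = −1, so 3 is the smallest positive non-residue mod 127.

3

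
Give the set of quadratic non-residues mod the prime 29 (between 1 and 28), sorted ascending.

2 3 8 10 11 12 14 15 17 18 19 21 26 27

Square k = 1,…,14 (k and 29−k give the same square):
1²=1, 2²=4, 3²=9, 4²=16, 5²=25, 6²≡7, 7²≡20, 8²≡6, 9²≡23, 10²≡13, 11²≡5, 12²≡28, 13²≡24, 14²≡22 (mod 29).
The residues are {1, 4, 5, 6, 7, 9, 13, 16, 20, 22, 23, 24, 25, 28}; the non-residues are the remaining 14 nonzero classes.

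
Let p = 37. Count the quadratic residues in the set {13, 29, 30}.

(13/37) = -1 → non-residue.
(29/37) = -1 → non-residue.
(30/37) = +1 → QR.
Total quadratic residues among the 3: 1.

1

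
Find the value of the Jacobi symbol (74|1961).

Pull out 2: since 1961 ≡ 1 (mod 8), (2/1961) = +1.
Reciprocity: 37 ≡ 1 and 1961 ≡ 1 (mod 4), so (37/1961) = +(1961/37).
Reduce top mod 37: now compute (0/37).
Top reduces to 0: gcd > 1, so the symbol is 0.

0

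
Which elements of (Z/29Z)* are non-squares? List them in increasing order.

2,3,8,10,11,12,14,15,17,18,19,21,26,27

Square k = 1,…,14 (k and 29−k give the same square):
1²=1, 2²=4, 3²=9, 4²=16, 5²=25, 6²≡7, 7²≡20, 8²≡6, 9²≡23, 10²≡13, 11²≡5, 12²≡28, 13²≡24, 14²≡22 (mod 29).
The residues are {1, 4, 5, 6, 7, 9, 13, 16, 20, 22, 23, 24, 25, 28}; the non-residues are the remaining 14 nonzero classes.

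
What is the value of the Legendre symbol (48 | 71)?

1

Euler's criterion: (48/71) ≡ 48^35 (mod 71).
48^2 ≡ 32 (mod 71)
48^4 ≡ 30 (mod 71)
48^8 ≡ 48 (mod 71)
48^16 ≡ 32 (mod 71)
48^32 ≡ 30 (mod 71)
48^35 = 48^(32+2+1) ≡ 1 (mod 71).
Result is 1, so (48/71) = 1.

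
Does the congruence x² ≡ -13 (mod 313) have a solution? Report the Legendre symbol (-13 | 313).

First reduce: -13 ≡ 300 (mod 313).
Pull out 2^2: since 313 ≡ 1 (mod 8), (2/313) = +1, so (2/313)^2 = +1.
Reciprocity: 75 ≡ 3 and 313 ≡ 1 (mod 4), so (75/313) = +(313/75).
Reduce top mod 75: now compute (13/75).
Reciprocity: 13 ≡ 1 and 75 ≡ 3 (mod 4), so (13/75) = +(75/13).
Reduce top mod 13: now compute (10/13).
Pull out 2: since 13 ≡ 5 (mod 8), (2/13) = -1.
Reciprocity: 5 ≡ 1 and 13 ≡ 1 (mod 4), so (5/13) = +(13/5).
Reduce top mod 5: now compute (3/5).
Reciprocity: 3 ≡ 3 and 5 ≡ 1 (mod 4), so (3/5) = +(5/3).
Reduce top mod 3: now compute (2/3).
Pull out 2: since 3 ≡ 3 (mod 8), (2/3) = -1.
Reached (1/3) = 1. Collecting the sign flips along the way, the symbol is +1.

1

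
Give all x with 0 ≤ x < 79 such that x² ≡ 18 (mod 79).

27, 52

Since 79 ≡ 3 (mod 4), a square root of 18 is 18^((79+1)/4) = 18^20 mod 79.
Repeated squaring: 18^2≡8, 18^4≡64, 18^8≡67, 18^16≡65 (mod 79).
18^20 = 18^(16+4) ≡ 52 (mod 79).
Check: 52² = 2704 ≡ 18 (mod 79). The two roots are 27 and 52.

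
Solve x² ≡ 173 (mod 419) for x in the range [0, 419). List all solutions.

43, 376

Since 419 ≡ 3 (mod 4), a square root of 173 is 173^((419+1)/4) = 173^105 mod 419.
Repeated squaring: 173^2≡180, 173^4≡137, 173^8≡333, 173^16≡273, 173^32≡366, 173^64≡295 (mod 419).
173^105 = 173^(64+32+8+1) ≡ 43 (mod 419).
Check: 43² = 1849 ≡ 173 (mod 419). The two roots are 43 and 376.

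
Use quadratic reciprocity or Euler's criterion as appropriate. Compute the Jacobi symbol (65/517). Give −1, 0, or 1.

-1

Reciprocity: 65 ≡ 1 and 517 ≡ 1 (mod 4), so (65/517) = +(517/65).
Reduce top mod 65: now compute (62/65).
Pull out 2: since 65 ≡ 1 (mod 8), (2/65) = +1.
Reciprocity: 31 ≡ 3 and 65 ≡ 1 (mod 4), so (31/65) = +(65/31).
Reduce top mod 31: now compute (3/31).
Reciprocity: 3 ≡ 3 and 31 ≡ 3 (mod 4), so (3/31) = −(31/3).
Reduce top mod 3: now compute (1/3).
Reached (1/3) = 1. Collecting the sign flips along the way, the symbol is -1.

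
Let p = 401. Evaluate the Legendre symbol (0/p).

0

Top reduces to 0: gcd > 1, so the symbol is 0.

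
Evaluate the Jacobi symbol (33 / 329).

Reciprocity: 33 ≡ 1 and 329 ≡ 1 (mod 4), so (33/329) = +(329/33).
Reduce top mod 33: now compute (32/33).
Pull out 2^5: since 33 ≡ 1 (mod 8), (2/33) = +1, so (2/33)^5 = +1.
Reached (1/33) = 1. Collecting the sign flips along the way, the symbol is +1.

1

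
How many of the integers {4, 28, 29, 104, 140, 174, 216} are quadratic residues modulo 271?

4

(4/271) = +1 → QR.
(28/271) = +1 → QR.
(29/271) = -1 → non-residue.
(104/271) = -1 → non-residue.
(140/271) = +1 → QR.
(174/271) = +1 → QR.
(216/271) = -1 → non-residue.
Total quadratic residues among the 7: 4.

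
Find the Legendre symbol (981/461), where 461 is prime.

1

Euler's criterion: (981/461) ≡ 59^230 (mod 461).
59^2 ≡ 254 (mod 461)
59^4 ≡ 437 (mod 461)
59^8 ≡ 115 (mod 461)
59^16 ≡ 317 (mod 461)
59^32 ≡ 452 (mod 461)
59^64 ≡ 81 (mod 461)
59^128 ≡ 107 (mod 461)
59^230 = 59^(128+64+32+4+2) ≡ 1 (mod 461).
Result is 1, so (981/461) = 1.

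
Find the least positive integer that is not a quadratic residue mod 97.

(2/97) = +1, so 2 is a residue.
(3/97) = +1, so 3 is a residue.
(4/97) = +1, so 4 is a residue.
(5/97) = −1, so 5 is the smallest positive non-residue mod 97.

5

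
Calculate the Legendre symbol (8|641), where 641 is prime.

Euler's criterion: (8/641) ≡ 8^320 (mod 641).
8^2 ≡ 64 (mod 641)
8^4 ≡ 250 (mod 641)
8^8 ≡ 323 (mod 641)
8^16 ≡ 487 (mod 641)
8^32 ≡ 640 (mod 641)
8^64 ≡ 1 (mod 641)
8^128 ≡ 1 (mod 641)
8^256 ≡ 1 (mod 641)
8^320 = 8^(256+64) ≡ 1 (mod 641).
Result is 1, so (8/641) = 1.

1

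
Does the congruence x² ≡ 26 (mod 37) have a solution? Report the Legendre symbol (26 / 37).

1

Euler's criterion: (26/37) ≡ 26^18 (mod 37).
26^2 ≡ 10 (mod 37)
26^4 ≡ 26 (mod 37)
26^8 ≡ 10 (mod 37)
26^16 ≡ 26 (mod 37)
26^18 = 26^(16+2) ≡ 1 (mod 37).
Result is 1, so (26/37) = 1.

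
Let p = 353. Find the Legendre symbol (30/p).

1

Euler's criterion: (30/353) ≡ 30^176 (mod 353).
30^2 ≡ 194 (mod 353)
30^4 ≡ 218 (mod 353)
30^8 ≡ 222 (mod 353)
30^16 ≡ 217 (mod 353)
30^32 ≡ 140 (mod 353)
30^64 ≡ 185 (mod 353)
30^128 ≡ 337 (mod 353)
30^176 = 30^(128+32+16) ≡ 1 (mod 353).
Result is 1, so (30/353) = 1.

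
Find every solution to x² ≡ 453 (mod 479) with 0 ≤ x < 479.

Since 479 ≡ 3 (mod 4), a square root of 453 is 453^((479+1)/4) = 453^120 mod 479.
Repeated squaring: 453^2≡197, 453^4≡10, 453^8≡100, 453^16≡420, 453^32≡128, 453^64≡98 (mod 479).
453^120 = 453^(64+32+16+8) ≡ 211 (mod 479).
Check: 211² = 44521 ≡ 453 (mod 479). The two roots are 211 and 268.

211, 268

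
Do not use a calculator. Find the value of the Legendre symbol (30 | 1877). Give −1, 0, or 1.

Pull out 2: since 1877 ≡ 5 (mod 8), (2/1877) = -1.
Reciprocity: 15 ≡ 3 and 1877 ≡ 1 (mod 4), so (15/1877) = +(1877/15).
Reduce top mod 15: now compute (2/15).
Pull out 2: since 15 ≡ 7 (mod 8), (2/15) = +1.
Reached (1/15) = 1. Collecting the sign flips along the way, the symbol is -1.

-1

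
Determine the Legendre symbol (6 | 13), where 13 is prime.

Pull out 2: since 13 ≡ 5 (mod 8), (2/13) = -1.
Reciprocity: 3 ≡ 3 and 13 ≡ 1 (mod 4), so (3/13) = +(13/3).
Reduce top mod 3: now compute (1/3).
Reached (1/3) = 1. Collecting the sign flips along the way, the symbol is -1.

-1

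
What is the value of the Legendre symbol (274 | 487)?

Pull out 2: since 487 ≡ 7 (mod 8), (2/487) = +1.
Reciprocity: 137 ≡ 1 and 487 ≡ 3 (mod 4), so (137/487) = +(487/137).
Reduce top mod 137: now compute (76/137).
Pull out 2^2: since 137 ≡ 1 (mod 8), (2/137) = +1, so (2/137)^2 = +1.
Reciprocity: 19 ≡ 3 and 137 ≡ 1 (mod 4), so (19/137) = +(137/19).
Reduce top mod 19: now compute (4/19).
Pull out 2^2: since 19 ≡ 3 (mod 8), (2/19) = -1, so (2/19)^2 = +1.
Reached (1/19) = 1. Collecting the sign flips along the way, the symbol is +1.

1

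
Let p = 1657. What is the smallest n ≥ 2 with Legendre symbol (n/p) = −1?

(2/1657) = +1, so 2 is a residue.
(3/1657) = +1, so 3 is a residue.
(4/1657) = +1, so 4 is a residue.
(5/1657) = −1, so 5 is the smallest positive non-residue mod 1657.

5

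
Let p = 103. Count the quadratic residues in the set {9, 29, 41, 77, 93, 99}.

4

(9/103) = +1 → QR.
(29/103) = +1 → QR.
(41/103) = +1 → QR.
(77/103) = -1 → non-residue.
(93/103) = +1 → QR.
(99/103) = -1 → non-residue.
Total quadratic residues among the 6: 4.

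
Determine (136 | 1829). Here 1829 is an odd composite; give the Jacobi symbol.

Pull out 2^3: since 1829 ≡ 5 (mod 8), (2/1829) = -1, so (2/1829)^3 = -1.
Reciprocity: 17 ≡ 1 and 1829 ≡ 1 (mod 4), so (17/1829) = +(1829/17).
Reduce top mod 17: now compute (10/17).
Pull out 2: since 17 ≡ 1 (mod 8), (2/17) = +1.
Reciprocity: 5 ≡ 1 and 17 ≡ 1 (mod 4), so (5/17) = +(17/5).
Reduce top mod 5: now compute (2/5).
Pull out 2: since 5 ≡ 5 (mod 8), (2/5) = -1.
Reached (1/5) = 1. Collecting the sign flips along the way, the symbol is +1.

1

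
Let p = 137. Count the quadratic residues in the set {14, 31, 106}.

(14/137) = +1 → QR.
(31/137) = -1 → non-residue.
(106/137) = -1 → non-residue.
Total quadratic residues among the 3: 1.

1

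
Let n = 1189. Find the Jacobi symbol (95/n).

Reciprocity: 95 ≡ 3 and 1189 ≡ 1 (mod 4), so (95/1189) = +(1189/95).
Reduce top mod 95: now compute (49/95).
Reciprocity: 49 ≡ 1 and 95 ≡ 3 (mod 4), so (49/95) = +(95/49).
Reduce top mod 49: now compute (46/49).
Pull out 2: since 49 ≡ 1 (mod 8), (2/49) = +1.
Reciprocity: 23 ≡ 3 and 49 ≡ 1 (mod 4), so (23/49) = +(49/23).
Reduce top mod 23: now compute (3/23).
Reciprocity: 3 ≡ 3 and 23 ≡ 3 (mod 4), so (3/23) = −(23/3).
Reduce top mod 3: now compute (2/3).
Pull out 2: since 3 ≡ 3 (mod 8), (2/3) = -1.
Reached (1/3) = 1. Collecting the sign flips along the way, the symbol is +1.

1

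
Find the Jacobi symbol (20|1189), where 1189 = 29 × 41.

1

Pull out 2^2: since 1189 ≡ 5 (mod 8), (2/1189) = -1, so (2/1189)^2 = +1.
Reciprocity: 5 ≡ 1 and 1189 ≡ 1 (mod 4), so (5/1189) = +(1189/5).
Reduce top mod 5: now compute (4/5).
Pull out 2^2: since 5 ≡ 5 (mod 8), (2/5) = -1, so (2/5)^2 = +1.
Reached (1/5) = 1. Collecting the sign flips along the way, the symbol is +1.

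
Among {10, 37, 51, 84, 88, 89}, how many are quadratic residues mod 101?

3

(10/101) = -1 → non-residue.
(37/101) = +1 → QR.
(51/101) = -1 → non-residue.
(84/101) = +1 → QR.
(88/101) = +1 → QR.
(89/101) = -1 → non-residue.
Total quadratic residues among the 6: 3.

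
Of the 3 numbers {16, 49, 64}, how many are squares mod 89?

3

(16/89) = +1 → QR.
(49/89) = +1 → QR.
(64/89) = +1 → QR.
Total quadratic residues among the 3: 3.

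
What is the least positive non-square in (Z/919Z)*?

(2/919) = +1, so 2 is a residue.
(3/919) = −1, so 3 is the smallest positive non-residue mod 919.

3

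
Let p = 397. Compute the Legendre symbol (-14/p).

Euler's criterion: (-14/397) ≡ 383^198 (mod 397).
383^2 ≡ 196 (mod 397)
383^4 ≡ 304 (mod 397)
383^8 ≡ 312 (mod 397)
383^16 ≡ 79 (mod 397)
383^32 ≡ 286 (mod 397)
383^64 ≡ 14 (mod 397)
383^128 ≡ 196 (mod 397)
383^198 = 383^(128+64+4+2) ≡ 1 (mod 397).
Result is 1, so (-14/397) = 1.

1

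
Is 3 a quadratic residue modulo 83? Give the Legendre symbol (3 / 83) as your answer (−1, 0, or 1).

Euler's criterion: (3/83) ≡ 3^41 (mod 83).
3^2 ≡ 9 (mod 83)
3^4 ≡ 81 (mod 83)
3^8 ≡ 4 (mod 83)
3^16 ≡ 16 (mod 83)
3^32 ≡ 7 (mod 83)
3^41 = 3^(32+8+1) ≡ 1 (mod 83).
Result is 1, so (3/83) = 1.

1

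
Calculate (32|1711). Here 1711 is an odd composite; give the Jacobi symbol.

1

Pull out 2^5: since 1711 ≡ 7 (mod 8), (2/1711) = +1, so (2/1711)^5 = +1.
Reached (1/1711) = 1. Collecting the sign flips along the way, the symbol is +1.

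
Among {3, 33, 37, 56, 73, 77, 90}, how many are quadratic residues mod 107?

5

(3/107) = +1 → QR.
(33/107) = +1 → QR.
(37/107) = +1 → QR.
(56/107) = +1 → QR.
(73/107) = -1 → non-residue.
(77/107) = -1 → non-residue.
(90/107) = +1 → QR.
Total quadratic residues among the 7: 5.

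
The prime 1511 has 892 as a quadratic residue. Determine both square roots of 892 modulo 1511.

556, 955

Since 1511 ≡ 3 (mod 4), a square root of 892 is 892^((1511+1)/4) = 892^378 mod 1511.
Repeated squaring: 892^2≡878, 892^4≡274, 892^8≡1037, 892^16≡1048, 892^32≡1318, 892^64≡985, 892^128≡163, 892^256≡882 (mod 1511).
892^378 = 892^(256+64+32+16+8+2) ≡ 955 (mod 1511).
Check: 955² = 912025 ≡ 892 (mod 1511). The two roots are 556 and 955.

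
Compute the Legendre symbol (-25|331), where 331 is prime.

First reduce: -25 ≡ 306 (mod 331).
Pull out 2: since 331 ≡ 3 (mod 8), (2/331) = -1.
Reciprocity: 153 ≡ 1 and 331 ≡ 3 (mod 4), so (153/331) = +(331/153).
Reduce top mod 153: now compute (25/153).
Reciprocity: 25 ≡ 1 and 153 ≡ 1 (mod 4), so (25/153) = +(153/25).
Reduce top mod 25: now compute (3/25).
Reciprocity: 3 ≡ 3 and 25 ≡ 1 (mod 4), so (3/25) = +(25/3).
Reduce top mod 3: now compute (1/3).
Reached (1/3) = 1. Collecting the sign flips along the way, the symbol is -1.

-1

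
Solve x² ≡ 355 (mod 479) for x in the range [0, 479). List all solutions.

Since 479 ≡ 3 (mod 4), a square root of 355 is 355^((479+1)/4) = 355^120 mod 479.
Repeated squaring: 355^2≡48, 355^4≡388, 355^8≡138, 355^16≡363, 355^32≡44, 355^64≡20 (mod 479).
355^120 = 355^(64+32+16+8) ≡ 350 (mod 479).
Check: 350² = 122500 ≡ 355 (mod 479). The two roots are 129 and 350.

129, 350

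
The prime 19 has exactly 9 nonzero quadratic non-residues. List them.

Square k = 1,…,9 (k and 19−k give the same square):
1²=1, 2²=4, 3²=9, 4²=16, 5²≡6, 6²≡17, 7²≡11, 8²≡7, 9²≡5 (mod 19).
The residues are {1, 4, 5, 6, 7, 9, 11, 16, 17}; the non-residues are the remaining 9 nonzero classes.

2 3 8 10 12 13 14 15 18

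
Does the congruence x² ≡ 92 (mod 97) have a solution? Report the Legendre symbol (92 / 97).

-1

Pull out 2^2: since 97 ≡ 1 (mod 8), (2/97) = +1, so (2/97)^2 = +1.
Reciprocity: 23 ≡ 3 and 97 ≡ 1 (mod 4), so (23/97) = +(97/23).
Reduce top mod 23: now compute (5/23).
Reciprocity: 5 ≡ 1 and 23 ≡ 3 (mod 4), so (5/23) = +(23/5).
Reduce top mod 5: now compute (3/5).
Reciprocity: 3 ≡ 3 and 5 ≡ 1 (mod 4), so (3/5) = +(5/3).
Reduce top mod 3: now compute (2/3).
Pull out 2: since 3 ≡ 3 (mod 8), (2/3) = -1.
Reached (1/3) = 1. Collecting the sign flips along the way, the symbol is -1.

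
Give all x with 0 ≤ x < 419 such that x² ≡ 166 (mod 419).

Since 419 ≡ 3 (mod 4), a square root of 166 is 166^((419+1)/4) = 166^105 mod 419.
Repeated squaring: 166^2≡321, 166^4≡386, 166^8≡251, 166^16≡151, 166^32≡175, 166^64≡38 (mod 419).
166^105 = 166^(64+32+8+1) ≡ 66 (mod 419).
Check: 66² = 4356 ≡ 166 (mod 419). The two roots are 66 and 353.

66, 353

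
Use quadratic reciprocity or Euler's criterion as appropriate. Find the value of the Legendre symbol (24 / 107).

-1

Pull out 2^3: since 107 ≡ 3 (mod 8), (2/107) = -1, so (2/107)^3 = -1.
Reciprocity: 3 ≡ 3 and 107 ≡ 3 (mod 4), so (3/107) = −(107/3).
Reduce top mod 3: now compute (2/3).
Pull out 2: since 3 ≡ 3 (mod 8), (2/3) = -1.
Reached (1/3) = 1. Collecting the sign flips along the way, the symbol is -1.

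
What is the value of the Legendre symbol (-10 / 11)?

1

Euler's criterion: (-10/11) ≡ 1^5 (mod 11).
1^2 ≡ 1 (mod 11)
1^4 ≡ 1 (mod 11)
1^5 = 1^(4+1) ≡ 1 (mod 11).
Result is 1, so (-10/11) = 1.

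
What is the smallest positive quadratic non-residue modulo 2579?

(2/2579) = −1, so 2 is the smallest positive non-residue mod 2579.

2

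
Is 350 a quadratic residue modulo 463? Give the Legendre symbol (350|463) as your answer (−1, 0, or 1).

-1

Euler's criterion: (350/463) ≡ 350^231 (mod 463).
350^2 ≡ 268 (mod 463)
350^4 ≡ 59 (mod 463)
350^8 ≡ 240 (mod 463)
350^16 ≡ 188 (mod 463)
350^32 ≡ 156 (mod 463)
350^64 ≡ 260 (mod 463)
350^128 ≡ 2 (mod 463)
350^231 = 350^(128+64+32+4+2+1) ≡ 462 (mod 463).
Result is 462 ≡ −1, so (350/463) = −1.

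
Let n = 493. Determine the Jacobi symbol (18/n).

Pull out 2: since 493 ≡ 5 (mod 8), (2/493) = -1.
Reciprocity: 9 ≡ 1 and 493 ≡ 1 (mod 4), so (9/493) = +(493/9).
Reduce top mod 9: now compute (7/9).
Reciprocity: 7 ≡ 3 and 9 ≡ 1 (mod 4), so (7/9) = +(9/7).
Reduce top mod 7: now compute (2/7).
Pull out 2: since 7 ≡ 7 (mod 8), (2/7) = +1.
Reached (1/7) = 1. Collecting the sign flips along the way, the symbol is -1.

-1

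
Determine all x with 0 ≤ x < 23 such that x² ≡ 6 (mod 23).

Since 23 ≡ 3 (mod 4), a square root of 6 is 6^((23+1)/4) = 6^6 mod 23.
Repeated squaring: 6^2≡13, 6^4≡8 (mod 23).
6^6 = 6^(4+2) ≡ 12 (mod 23).
Check: 12² = 144 ≡ 6 (mod 23). The two roots are 11 and 12.

11, 12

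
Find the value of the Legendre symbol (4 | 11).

Pull out 2^2: since 11 ≡ 3 (mod 8), (2/11) = -1, so (2/11)^2 = +1.
Reached (1/11) = 1. Collecting the sign flips along the way, the symbol is +1.

1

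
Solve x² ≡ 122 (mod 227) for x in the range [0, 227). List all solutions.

24, 203

Since 227 ≡ 3 (mod 4), a square root of 122 is 122^((227+1)/4) = 122^57 mod 227.
Repeated squaring: 122^2≡129, 122^4≡70, 122^8≡133, 122^16≡210, 122^32≡62 (mod 227).
122^57 = 122^(32+16+8+1) ≡ 203 (mod 227).
Check: 203² = 41209 ≡ 122 (mod 227). The two roots are 24 and 203.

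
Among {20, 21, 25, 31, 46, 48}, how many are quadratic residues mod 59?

(20/59) = +1 → QR.
(21/59) = +1 → QR.
(25/59) = +1 → QR.
(31/59) = -1 → non-residue.
(46/59) = +1 → QR.
(48/59) = +1 → QR.
Total quadratic residues among the 6: 5.

5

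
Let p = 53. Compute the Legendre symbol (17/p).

1

Euler's criterion: (17/53) ≡ 17^26 (mod 53).
17^2 ≡ 24 (mod 53)
17^4 ≡ 46 (mod 53)
17^8 ≡ 49 (mod 53)
17^16 ≡ 16 (mod 53)
17^26 = 17^(16+8+2) ≡ 1 (mod 53).
Result is 1, so (17/53) = 1.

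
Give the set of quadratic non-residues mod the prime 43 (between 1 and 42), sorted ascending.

2 3 5 7 8 12 18 19 20 22 26 27 28 29 30 32 33 34 37 39 42

Square k = 1,…,21 (k and 43−k give the same square):
1²=1, 2²=4, 3²=9, 4²=16, 5²=25, 6²=36, 7²≡6, 8²≡21, 9²≡38, 10²≡14, 11²≡35, 12²≡15, 13²≡40, 14²≡24, 15²≡10, 16²≡41, 17²≡31, 18²≡23, 19²≡17, 20²≡13, 21²≡11 (mod 43).
The residues are {1, 4, 6, 9, 10, 11, 13, 14, 15, 16, 17, 21, 23, 24, 25, 31, 35, 36, 38, 40, 41}; the non-residues are the remaining 21 nonzero classes.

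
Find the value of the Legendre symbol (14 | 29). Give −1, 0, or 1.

-1

Pull out 2: since 29 ≡ 5 (mod 8), (2/29) = -1.
Reciprocity: 7 ≡ 3 and 29 ≡ 1 (mod 4), so (7/29) = +(29/7).
Reduce top mod 7: now compute (1/7).
Reached (1/7) = 1. Collecting the sign flips along the way, the symbol is -1.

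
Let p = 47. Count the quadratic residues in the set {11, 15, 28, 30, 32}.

(11/47) = -1 → non-residue.
(15/47) = -1 → non-residue.
(28/47) = +1 → QR.
(30/47) = -1 → non-residue.
(32/47) = +1 → QR.
Total quadratic residues among the 5: 2.

2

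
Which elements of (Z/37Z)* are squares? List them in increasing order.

Square k = 1,…,18 (k and 37−k give the same square):
1²=1, 2²=4, 3²=9, 4²=16, 5²=25, 6²=36, 7²≡12, 8²≡27, 9²≡7, 10²≡26, 11²≡10, 12²≡33, 13²≡21, 14²≡11, 15²≡3, 16²≡34, 17²≡30, 18²≡28 (mod 37).
So the quadratic residues mod 37 are {1, 3, 4, 7, 9, 10, 11, 12, 16, 21, 25, 26, 27, 28, 30, 33, 34, 36}.

1,3,4,7,9,10,11,12,16,21,25,26,27,28,30,33,34,36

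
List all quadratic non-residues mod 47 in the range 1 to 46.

5,10,11,13,15,19,20,22,23,26,29,30,31,33,35,38,39,40,41,43,44,45,46

Square k = 1,…,23 (k and 47−k give the same square):
1²=1, 2²=4, 3²=9, 4²=16, 5²=25, 6²=36, 7²≡2, 8²≡17, 9²≡34, 10²≡6, 11²≡27, 12²≡3, 13²≡28, 14²≡8, 15²≡37, 16²≡21, 17²≡7, 18²≡42, 19²≡32, 20²≡24, 21²≡18, 22²≡14, 23²≡12 (mod 47).
The residues are {1, 2, 3, 4, 6, 7, 8, 9, 12, 14, 16, 17, 18, 21, 24, 25, 27, 28, 32, 34, 36, 37, 42}; the non-residues are the remaining 23 nonzero classes.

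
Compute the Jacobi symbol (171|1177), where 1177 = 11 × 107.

-1

Reciprocity: 171 ≡ 3 and 1177 ≡ 1 (mod 4), so (171/1177) = +(1177/171).
Reduce top mod 171: now compute (151/171).
Reciprocity: 151 ≡ 3 and 171 ≡ 3 (mod 4), so (151/171) = −(171/151).
Reduce top mod 151: now compute (20/151).
Pull out 2^2: since 151 ≡ 7 (mod 8), (2/151) = +1, so (2/151)^2 = +1.
Reciprocity: 5 ≡ 1 and 151 ≡ 3 (mod 4), so (5/151) = +(151/5).
Reduce top mod 5: now compute (1/5).
Reached (1/5) = 1. Collecting the sign flips along the way, the symbol is -1.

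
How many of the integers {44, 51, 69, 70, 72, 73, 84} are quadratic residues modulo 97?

4

(44/97) = +1 → QR.
(51/97) = -1 → non-residue.
(69/97) = -1 → non-residue.
(70/97) = +1 → QR.
(72/97) = +1 → QR.
(73/97) = +1 → QR.
(84/97) = -1 → non-residue.
Total quadratic residues among the 7: 4.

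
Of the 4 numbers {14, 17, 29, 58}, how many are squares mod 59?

2

(14/59) = -1 → non-residue.
(17/59) = +1 → QR.
(29/59) = +1 → QR.
(58/59) = -1 → non-residue.
Total quadratic residues among the 4: 2.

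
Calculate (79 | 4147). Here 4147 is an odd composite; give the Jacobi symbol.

1

Reciprocity: 79 ≡ 3 and 4147 ≡ 3 (mod 4), so (79/4147) = −(4147/79).
Reduce top mod 79: now compute (39/79).
Reciprocity: 39 ≡ 3 and 79 ≡ 3 (mod 4), so (39/79) = −(79/39).
Reduce top mod 39: now compute (1/39).
Reached (1/39) = 1. Collecting the sign flips along the way, the symbol is +1.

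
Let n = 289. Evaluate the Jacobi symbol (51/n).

Reciprocity: 51 ≡ 3 and 289 ≡ 1 (mod 4), so (51/289) = +(289/51).
Reduce top mod 51: now compute (34/51).
Pull out 2: since 51 ≡ 3 (mod 8), (2/51) = -1.
Reciprocity: 17 ≡ 1 and 51 ≡ 3 (mod 4), so (17/51) = +(51/17).
Reduce top mod 17: now compute (0/17).
Top reduces to 0: gcd > 1, so the symbol is 0.

0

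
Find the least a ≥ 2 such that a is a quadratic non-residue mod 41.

(2/41) = +1, so 2 is a residue.
(3/41) = −1, so 3 is the smallest positive non-residue mod 41.

3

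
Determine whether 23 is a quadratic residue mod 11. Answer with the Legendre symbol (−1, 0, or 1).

1

Euler's criterion: (23/11) ≡ 1^5 (mod 11).
1^2 ≡ 1 (mod 11)
1^4 ≡ 1 (mod 11)
1^5 = 1^(4+1) ≡ 1 (mod 11).
Result is 1, so (23/11) = 1.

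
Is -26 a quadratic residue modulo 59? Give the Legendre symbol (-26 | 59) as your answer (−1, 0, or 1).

-1

Euler's criterion: (-26/59) ≡ 33^29 (mod 59).
33^2 ≡ 27 (mod 59)
33^4 ≡ 21 (mod 59)
33^8 ≡ 28 (mod 59)
33^16 ≡ 17 (mod 59)
33^29 = 33^(16+8+4+1) ≡ 58 (mod 59).
Result is 58 ≡ −1, so (-26/59) = −1.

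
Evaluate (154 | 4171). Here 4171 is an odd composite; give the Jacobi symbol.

-1

Pull out 2: since 4171 ≡ 3 (mod 8), (2/4171) = -1.
Reciprocity: 77 ≡ 1 and 4171 ≡ 3 (mod 4), so (77/4171) = +(4171/77).
Reduce top mod 77: now compute (13/77).
Reciprocity: 13 ≡ 1 and 77 ≡ 1 (mod 4), so (13/77) = +(77/13).
Reduce top mod 13: now compute (12/13).
Pull out 2^2: since 13 ≡ 5 (mod 8), (2/13) = -1, so (2/13)^2 = +1.
Reciprocity: 3 ≡ 3 and 13 ≡ 1 (mod 4), so (3/13) = +(13/3).
Reduce top mod 3: now compute (1/3).
Reached (1/3) = 1. Collecting the sign flips along the way, the symbol is -1.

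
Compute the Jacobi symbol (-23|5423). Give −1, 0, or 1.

First reduce: -23 ≡ 5400 (mod 5423).
Pull out 2^3: since 5423 ≡ 7 (mod 8), (2/5423) = +1, so (2/5423)^3 = +1.
Reciprocity: 675 ≡ 3 and 5423 ≡ 3 (mod 4), so (675/5423) = −(5423/675).
Reduce top mod 675: now compute (23/675).
Reciprocity: 23 ≡ 3 and 675 ≡ 3 (mod 4), so (23/675) = −(675/23).
Reduce top mod 23: now compute (8/23).
Pull out 2^3: since 23 ≡ 7 (mod 8), (2/23) = +1, so (2/23)^3 = +1.
Reached (1/23) = 1. Collecting the sign flips along the way, the symbol is +1.

1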